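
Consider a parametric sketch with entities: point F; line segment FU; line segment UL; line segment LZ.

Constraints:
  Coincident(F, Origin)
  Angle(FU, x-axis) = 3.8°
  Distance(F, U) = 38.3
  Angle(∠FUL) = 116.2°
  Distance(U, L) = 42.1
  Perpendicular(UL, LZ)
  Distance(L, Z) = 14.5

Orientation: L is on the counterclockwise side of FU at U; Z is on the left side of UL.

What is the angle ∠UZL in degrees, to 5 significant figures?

70.995°

∠FUL = 116.2°, so UL runs at 3.8° + (180° − 116.2°) = 67.600° from the x-axis; with |UL| = 42.1, L = U + 42.1·(cos 67.600°, sin 67.600°) = (54.259, 41.462). The perpendicularity gives LZ at right angles to UL; with |LZ| = 14.5 on the left of UL, Z = L + 14.5·(-0.92455, 0.38107) = (40.853, 46.987). Then cos ∠UZL = ZU·ZL / (|ZU||ZL|), giving 70.995°.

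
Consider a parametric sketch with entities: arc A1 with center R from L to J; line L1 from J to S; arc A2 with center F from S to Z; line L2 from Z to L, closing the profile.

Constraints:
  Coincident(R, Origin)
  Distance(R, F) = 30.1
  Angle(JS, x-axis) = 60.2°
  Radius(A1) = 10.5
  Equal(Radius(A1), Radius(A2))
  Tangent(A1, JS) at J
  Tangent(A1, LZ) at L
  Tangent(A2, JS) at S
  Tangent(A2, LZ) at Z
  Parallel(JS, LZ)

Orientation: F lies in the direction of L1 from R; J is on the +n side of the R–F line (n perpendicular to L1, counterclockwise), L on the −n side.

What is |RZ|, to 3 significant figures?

31.9

The slot axis is L1's direction at 60.2°, so u = (cos 60.2°, sin 60.2°) = (0.497, 0.868) and n = (−sin 60.2°, cos 60.2°) = (-0.868, 0.497). R is at the origin and F lies 30.1 along u from R, so F = 30.1·u = (15.0, 26.1). Tangency of A1 to both parallel lines with radius 10.5 puts J and L at R ± 10.5·n: J = (-9.11, 5.22), L = (9.11, -5.22). Equal radii place S and Z the same way about F: S = F + 10.5·n = (5.85, 31.3), Z = F − 10.5·n = (24.1, 20.9). Then |RZ| = |Z − R| = 31.9.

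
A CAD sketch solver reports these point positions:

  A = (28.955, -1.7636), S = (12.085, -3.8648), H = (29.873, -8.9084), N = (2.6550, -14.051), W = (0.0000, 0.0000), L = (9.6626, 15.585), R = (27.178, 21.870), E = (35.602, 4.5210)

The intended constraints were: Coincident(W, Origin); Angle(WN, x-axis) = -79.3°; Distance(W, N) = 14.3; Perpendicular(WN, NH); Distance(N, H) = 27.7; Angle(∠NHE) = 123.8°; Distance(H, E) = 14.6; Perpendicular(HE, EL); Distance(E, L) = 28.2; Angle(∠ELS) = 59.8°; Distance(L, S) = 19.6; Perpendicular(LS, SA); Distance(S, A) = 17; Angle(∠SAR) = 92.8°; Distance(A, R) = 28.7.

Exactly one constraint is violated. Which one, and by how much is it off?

Distance(A, R) = 28.7 — off by 5.00.

W = (0.00, 0.00) ✓; WN at -79.30° ✓; |WN| = 14.30 ✓; ∠(WN, NH) = 90.00° ✓; |NH| = 27.70 ✓; ∠NHE = 123.8° ✓; |HE| = 14.60 ✓; ∠(HE, EL) = 90.00° ✓; |EL| = 28.20 ✓; ∠ELS = 59.80° ✓; |LS| = 19.60 ✓; ∠(LS, SA) = 90.00° ✓; |SA| = 17.00 ✓; ∠SAR = 92.80° ✓; |AR| = 23.70 ✗.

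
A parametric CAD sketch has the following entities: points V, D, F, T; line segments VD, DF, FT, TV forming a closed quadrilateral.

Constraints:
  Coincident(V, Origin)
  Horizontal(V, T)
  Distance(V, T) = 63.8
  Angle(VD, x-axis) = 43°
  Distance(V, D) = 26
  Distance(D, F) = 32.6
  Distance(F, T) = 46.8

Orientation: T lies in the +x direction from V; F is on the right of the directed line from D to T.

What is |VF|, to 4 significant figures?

24.46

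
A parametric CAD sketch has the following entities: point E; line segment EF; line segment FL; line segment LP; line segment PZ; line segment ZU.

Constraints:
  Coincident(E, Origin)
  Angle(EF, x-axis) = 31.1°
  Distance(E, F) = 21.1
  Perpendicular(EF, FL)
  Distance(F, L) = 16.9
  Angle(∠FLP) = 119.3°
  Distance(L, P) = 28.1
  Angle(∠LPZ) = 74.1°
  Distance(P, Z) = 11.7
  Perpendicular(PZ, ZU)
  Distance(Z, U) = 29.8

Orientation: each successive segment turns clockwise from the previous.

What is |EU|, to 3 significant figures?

26.0

E is at the origin; EF runs at 31.1° with length 21.1, so F = (18.1, 10.9). The perpendicularity gives FL at right angles to EF, so FL runs at -58.9°; with |FL| = 16.9, L = (26.8, -3.57). ∠FLP = 119.3° gives LP at -120° from the x-axis; with |LP| = 28.1, P = (12.9, -28.0). ∠LPZ = 74.1° gives PZ at 134° from the x-axis; with |PZ| = 11.7, Z = (4.72, -19.7). PZ ⟂ ZU, so ZU runs at 44.5°; with |ZU| = 29.8, U = (26.0, 1.23). Then |EU| = |U − E| = 26.0.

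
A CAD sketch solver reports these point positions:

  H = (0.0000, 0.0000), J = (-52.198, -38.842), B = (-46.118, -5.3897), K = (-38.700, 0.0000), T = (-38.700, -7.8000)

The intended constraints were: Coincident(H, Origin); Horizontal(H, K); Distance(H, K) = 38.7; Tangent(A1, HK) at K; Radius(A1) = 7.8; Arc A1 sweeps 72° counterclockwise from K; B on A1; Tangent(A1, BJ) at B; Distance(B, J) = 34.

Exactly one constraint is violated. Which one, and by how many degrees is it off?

Tangent(A1, BJ) at B — off by 7.70°.

H = (0.00, 0.00) ✓; H.y = 0.00, K.y = 0.00 ✓; |HK| = 38.70 ✓; ∠(TK, KH) = 90.00° ✓; |TK| = 7.800 ✓; bearing(T→B) − bearing(T→K) = 72.00° ✓; |TB| = 7.800 ✓; ∠(TB, BJ) = 82.30° ✗; |BJ| = 34.00 ✓.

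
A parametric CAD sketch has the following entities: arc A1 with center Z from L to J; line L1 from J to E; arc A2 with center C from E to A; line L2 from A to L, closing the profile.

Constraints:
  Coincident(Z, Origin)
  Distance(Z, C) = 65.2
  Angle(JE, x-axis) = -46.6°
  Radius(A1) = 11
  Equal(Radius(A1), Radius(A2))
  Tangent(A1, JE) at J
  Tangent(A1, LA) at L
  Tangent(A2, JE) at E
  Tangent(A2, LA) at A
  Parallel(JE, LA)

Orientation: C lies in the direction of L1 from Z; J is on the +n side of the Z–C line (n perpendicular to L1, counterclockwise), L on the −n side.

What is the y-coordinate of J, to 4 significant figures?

7.558

Z is at the origin and C lies 65.2 along u from Z, so C = 65.2·u = (44.80, -47.37). Tangency of A1 to both parallel lines with radius 11.0 puts J and L at Z ± 11.0·n: J = (7.992, 7.558), L = (-7.992, -7.558). So J.y = 7.558.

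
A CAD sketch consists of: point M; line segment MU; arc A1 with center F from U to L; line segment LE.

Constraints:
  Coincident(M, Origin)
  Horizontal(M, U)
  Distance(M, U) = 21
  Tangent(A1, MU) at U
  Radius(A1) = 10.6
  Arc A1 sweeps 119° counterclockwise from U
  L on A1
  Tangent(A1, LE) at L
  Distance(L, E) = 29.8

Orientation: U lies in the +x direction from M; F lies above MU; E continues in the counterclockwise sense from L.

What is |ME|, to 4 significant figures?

44.70

M is at the origin; M and U share the same y with |MU| = 21.0 and U on the +x side, so U = (21.00, 0.000). Tangency of A1 to MU means the radius FU is perpendicular to MU, so F = U + (0, 10.6) = (21.00, 10.60). On A1, U sits at bearing -90° from F; a 119° counterclockwise sweep puts L at bearing 29°, so L = F + 10.6·(cos 29°, sin 29°) = (30.27, 15.74). A1 meets LE tangentially, so FL is at right angles to LE, so LE runs along (−sin 29°, cos 29°); with |LE| = 29.8, E = (15.82, 41.80). Then |ME| = |E − M| = 44.70.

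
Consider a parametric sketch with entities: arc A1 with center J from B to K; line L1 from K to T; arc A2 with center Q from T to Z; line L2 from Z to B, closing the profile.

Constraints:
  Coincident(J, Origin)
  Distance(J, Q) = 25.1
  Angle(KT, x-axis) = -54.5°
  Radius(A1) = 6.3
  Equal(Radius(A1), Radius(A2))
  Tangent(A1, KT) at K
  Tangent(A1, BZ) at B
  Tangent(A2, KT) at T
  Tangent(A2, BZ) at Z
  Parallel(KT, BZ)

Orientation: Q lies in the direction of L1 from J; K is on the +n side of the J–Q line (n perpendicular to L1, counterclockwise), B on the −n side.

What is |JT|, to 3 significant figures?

25.9

The slot axis is L1's direction at -54.5°, so u = (cos -54.5°, sin -54.5°) = (0.581, -0.814) and n = (−sin -54.5°, cos -54.5°) = (0.814, 0.581). J is at the origin and Q lies 25.1 along u from J, so Q = 25.1·u = (14.6, -20.4). Tangency of A1 to both parallel lines with radius 6.3 puts K and B at J ± 6.3·n: K = (5.13, 3.66), B = (-5.13, -3.66). Equal radii place T and Z the same way about Q: T = Q + 6.3·n = (19.7, -16.8), Z = Q − 6.3·n = (9.45, -24.1). Then |JT| = |T − J| = 25.9.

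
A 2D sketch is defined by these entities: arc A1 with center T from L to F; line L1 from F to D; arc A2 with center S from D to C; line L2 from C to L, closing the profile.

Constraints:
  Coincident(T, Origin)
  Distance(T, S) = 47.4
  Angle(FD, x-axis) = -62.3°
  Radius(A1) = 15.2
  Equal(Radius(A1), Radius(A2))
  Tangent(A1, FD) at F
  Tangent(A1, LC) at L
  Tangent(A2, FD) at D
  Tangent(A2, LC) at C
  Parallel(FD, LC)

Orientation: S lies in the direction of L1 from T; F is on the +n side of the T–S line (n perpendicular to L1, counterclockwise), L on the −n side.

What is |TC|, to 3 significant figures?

49.8

The slot axis is L1's direction at -62.3°, so u = (cos -62.3°, sin -62.3°) = (0.465, -0.885) and n = (−sin -62.3°, cos -62.3°) = (0.885, 0.465). T is at the origin and S lies 47.4 along u from T, so S = 47.4·u = (22.0, -42.0). Tangency of A1 to both parallel lines with radius 15.2 puts F and L at T ± 15.2·n: F = (13.5, 7.07), L = (-13.5, -7.07). Equal radii place D and C the same way about S: D = S + 15.2·n = (35.5, -34.9), C = S − 15.2·n = (8.58, -49.0). Then |TC| = |C − T| = 49.8.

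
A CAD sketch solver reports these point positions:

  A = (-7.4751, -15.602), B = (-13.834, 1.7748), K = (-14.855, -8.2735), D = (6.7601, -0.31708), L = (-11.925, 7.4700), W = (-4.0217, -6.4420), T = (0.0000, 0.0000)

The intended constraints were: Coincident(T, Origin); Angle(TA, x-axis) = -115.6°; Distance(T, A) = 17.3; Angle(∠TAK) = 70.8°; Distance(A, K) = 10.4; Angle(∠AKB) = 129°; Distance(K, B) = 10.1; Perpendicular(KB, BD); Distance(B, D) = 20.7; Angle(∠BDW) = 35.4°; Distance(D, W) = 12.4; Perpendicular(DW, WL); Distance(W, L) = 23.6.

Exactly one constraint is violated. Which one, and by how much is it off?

Distance(W, L) = 23.6 — off by 7.60.

T = (0.00, 0.00) ✓; TA at -115.6° ✓; |TA| = 17.30 ✓; ∠TAK = 70.80° ✓; |AK| = 10.40 ✓; ∠AKB = 129.0° ✓; |KB| = 10.10 ✓; ∠(KB, BD) = 90.00° ✓; |BD| = 20.70 ✓; ∠BDW = 35.40° ✓; |DW| = 12.40 ✓; ∠(DW, WL) = 90.00° ✓; |WL| = 16.00 ✗.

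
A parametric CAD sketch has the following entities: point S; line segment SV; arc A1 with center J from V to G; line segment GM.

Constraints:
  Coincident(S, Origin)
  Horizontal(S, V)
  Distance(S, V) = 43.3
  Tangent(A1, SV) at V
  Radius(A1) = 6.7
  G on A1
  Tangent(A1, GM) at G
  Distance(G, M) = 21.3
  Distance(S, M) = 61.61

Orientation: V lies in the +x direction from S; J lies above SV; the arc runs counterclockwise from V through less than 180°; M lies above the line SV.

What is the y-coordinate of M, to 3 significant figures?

24.8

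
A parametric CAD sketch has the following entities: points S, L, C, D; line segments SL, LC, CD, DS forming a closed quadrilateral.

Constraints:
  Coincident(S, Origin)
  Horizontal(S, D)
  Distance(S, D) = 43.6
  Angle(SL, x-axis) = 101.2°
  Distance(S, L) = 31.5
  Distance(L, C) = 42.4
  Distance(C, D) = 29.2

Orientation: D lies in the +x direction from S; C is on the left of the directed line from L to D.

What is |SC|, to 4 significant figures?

45.92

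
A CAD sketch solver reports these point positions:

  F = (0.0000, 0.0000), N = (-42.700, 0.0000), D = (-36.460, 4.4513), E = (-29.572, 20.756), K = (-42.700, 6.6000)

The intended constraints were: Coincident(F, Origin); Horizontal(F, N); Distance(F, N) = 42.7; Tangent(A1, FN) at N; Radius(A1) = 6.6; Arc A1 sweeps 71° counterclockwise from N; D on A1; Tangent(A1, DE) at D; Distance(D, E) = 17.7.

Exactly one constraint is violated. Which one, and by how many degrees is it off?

Tangent(A1, DE) at D — off by 3.90°.

F = (0.00, 0.00) ✓; F.y = 0.00, N.y = 0.00 ✓; |FN| = 42.70 ✓; ∠(KN, NF) = 90.00° ✓; |KN| = 6.600 ✓; bearing(K→D) − bearing(K→N) = 71.00° ✓; |KD| = 6.600 ✓; ∠(KD, DE) = 93.90° ✗; |DE| = 17.70 ✓.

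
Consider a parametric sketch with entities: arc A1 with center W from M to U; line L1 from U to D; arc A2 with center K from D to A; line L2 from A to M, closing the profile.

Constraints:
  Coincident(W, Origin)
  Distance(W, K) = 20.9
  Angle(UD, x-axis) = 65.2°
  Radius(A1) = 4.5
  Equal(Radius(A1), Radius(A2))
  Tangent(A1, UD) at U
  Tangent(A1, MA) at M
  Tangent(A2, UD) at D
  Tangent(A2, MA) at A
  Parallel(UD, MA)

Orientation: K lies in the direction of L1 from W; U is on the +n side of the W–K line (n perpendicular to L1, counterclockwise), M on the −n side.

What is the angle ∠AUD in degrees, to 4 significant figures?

23.30°

The slot axis is L1's direction at 65.2°, so u = (cos 65.2°, sin 65.2°) = (0.4195, 0.9078) and n = (−sin 65.2°, cos 65.2°) = (-0.9078, 0.4195). W is at the origin and K lies 20.9 along u from W, so K = 20.9·u = (8.767, 18.97). Tangency of A1 to both parallel lines with radius 4.5 puts U and M at W ± 4.5·n: U = (-4.085, 1.888), M = (4.085, -1.888). Equal radii place D and A the same way about K: D = K + 4.5·n = (4.682, 20.86), A = K − 4.5·n = (12.85, 17.09). Then cos ∠AUD = UA·UD / (|UA||UD|), giving 23.30°.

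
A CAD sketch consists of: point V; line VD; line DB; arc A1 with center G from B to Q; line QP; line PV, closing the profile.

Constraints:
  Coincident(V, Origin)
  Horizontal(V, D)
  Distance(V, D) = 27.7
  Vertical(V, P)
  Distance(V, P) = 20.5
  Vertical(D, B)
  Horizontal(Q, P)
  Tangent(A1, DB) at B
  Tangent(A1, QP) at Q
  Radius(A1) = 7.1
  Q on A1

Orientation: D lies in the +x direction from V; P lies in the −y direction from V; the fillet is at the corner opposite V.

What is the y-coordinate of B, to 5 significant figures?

-13.400

V is at the origin; VD is horizontal with |VD| = 27.7 and D on the +x side, so D = (27.700, 0.0000). V and P share the same x with |VP| = 20.5 and P on the −y side, so P = (0.0000, -20.500). The virtual corner opposite V is at (27.700, -20.500). Tangency of A1 to DB means the radius GB is perpendicular to DB and tangency of A1 to QP means the radius GQ is perpendicular to QP, with radius 7.1, so the center G sits 7.1 in from both sides at G = (20.600, -13.400). That places the tangent points at B = (27.700, -13.400) on DB and Q = (20.600, -20.500) on QP. So B.y = -13.400.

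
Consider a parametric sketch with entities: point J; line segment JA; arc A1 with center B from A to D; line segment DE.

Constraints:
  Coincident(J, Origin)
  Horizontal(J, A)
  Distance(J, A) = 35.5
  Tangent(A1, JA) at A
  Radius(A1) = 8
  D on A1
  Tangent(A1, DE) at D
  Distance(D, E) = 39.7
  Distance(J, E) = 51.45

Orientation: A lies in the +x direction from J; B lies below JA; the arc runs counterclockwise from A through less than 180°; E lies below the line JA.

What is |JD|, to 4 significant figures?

28.43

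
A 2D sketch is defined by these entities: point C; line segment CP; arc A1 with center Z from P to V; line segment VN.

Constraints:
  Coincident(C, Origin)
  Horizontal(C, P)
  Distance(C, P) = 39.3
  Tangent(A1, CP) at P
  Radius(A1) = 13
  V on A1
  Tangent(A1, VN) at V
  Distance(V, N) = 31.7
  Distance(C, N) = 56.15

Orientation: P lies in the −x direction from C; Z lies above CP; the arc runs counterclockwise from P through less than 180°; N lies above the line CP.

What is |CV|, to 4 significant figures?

30.48

Checks: |ZV| = 13.00 ✓; ∠(ZV, VN) = 90.00° ✓; |VN| = 31.70 ✓; |CN| = 56.15 ✓.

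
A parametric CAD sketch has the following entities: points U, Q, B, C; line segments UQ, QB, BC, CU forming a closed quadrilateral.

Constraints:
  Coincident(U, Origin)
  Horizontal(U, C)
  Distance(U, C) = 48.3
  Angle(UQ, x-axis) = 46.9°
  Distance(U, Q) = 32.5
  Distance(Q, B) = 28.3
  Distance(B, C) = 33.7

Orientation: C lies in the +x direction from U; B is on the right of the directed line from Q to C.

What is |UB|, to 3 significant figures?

15.2

Checks: |QB| = 28.30 ✓; |BC| = 33.70 ✓.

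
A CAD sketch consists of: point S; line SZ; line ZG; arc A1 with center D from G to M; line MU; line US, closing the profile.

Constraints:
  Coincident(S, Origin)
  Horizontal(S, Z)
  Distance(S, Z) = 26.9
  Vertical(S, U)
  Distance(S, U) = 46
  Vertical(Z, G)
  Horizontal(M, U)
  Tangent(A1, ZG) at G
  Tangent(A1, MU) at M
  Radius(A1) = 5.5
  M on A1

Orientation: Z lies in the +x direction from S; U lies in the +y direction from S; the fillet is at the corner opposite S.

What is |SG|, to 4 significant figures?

48.62

S is at the origin; SZ is horizontal with |SZ| = 26.9 and Z on the +x side, so Z = (26.90, 0.000). SU is vertical with |SU| = 46.0 and U on the +y side, so U = (0.000, 46.00). The virtual corner opposite S is at (26.90, 46.00). A1 meets ZG tangentially, so DG is at right angles to ZG and since A1 is tangent to MU there, DM ⟂ MU, with radius 5.5, so the center D sits 5.5 in from both sides at D = (21.40, 40.50). That places the tangent points at G = (26.90, 40.50) on ZG and M = (21.40, 46.00) on MU. Then |SG| = |G − S| = 48.62.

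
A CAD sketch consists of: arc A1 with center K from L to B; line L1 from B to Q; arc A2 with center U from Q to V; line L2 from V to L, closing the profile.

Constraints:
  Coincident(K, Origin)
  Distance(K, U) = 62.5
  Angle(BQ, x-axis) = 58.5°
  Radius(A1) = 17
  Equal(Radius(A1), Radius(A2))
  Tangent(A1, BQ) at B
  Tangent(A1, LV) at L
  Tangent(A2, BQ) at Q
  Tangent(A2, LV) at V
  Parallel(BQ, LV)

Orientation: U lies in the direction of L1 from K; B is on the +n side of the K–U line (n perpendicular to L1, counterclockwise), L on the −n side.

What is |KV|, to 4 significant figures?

64.77

The slot axis is L1's direction at 58.5°, so u = (cos 58.5°, sin 58.5°) = (0.5225, 0.8526) and n = (−sin 58.5°, cos 58.5°) = (-0.8526, 0.5225). K is at the origin and U lies 62.5 along u from K, so U = 62.5·u = (32.66, 53.29). Tangency of A1 to both parallel lines with radius 17.0 puts B and L at K ± 17.0·n: B = (-14.49, 8.882), L = (14.49, -8.882). Equal radii place Q and V the same way about U: Q = U + 17.0·n = (18.16, 62.17), V = U − 17.0·n = (47.15, 44.41). Then |KV| = |V − K| = 64.77.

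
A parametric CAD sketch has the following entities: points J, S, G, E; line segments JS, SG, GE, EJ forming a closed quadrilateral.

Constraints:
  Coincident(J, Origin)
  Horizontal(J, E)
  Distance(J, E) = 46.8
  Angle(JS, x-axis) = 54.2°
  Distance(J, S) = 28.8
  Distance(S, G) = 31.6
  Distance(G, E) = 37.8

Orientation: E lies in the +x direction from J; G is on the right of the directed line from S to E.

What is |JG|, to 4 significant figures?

12.25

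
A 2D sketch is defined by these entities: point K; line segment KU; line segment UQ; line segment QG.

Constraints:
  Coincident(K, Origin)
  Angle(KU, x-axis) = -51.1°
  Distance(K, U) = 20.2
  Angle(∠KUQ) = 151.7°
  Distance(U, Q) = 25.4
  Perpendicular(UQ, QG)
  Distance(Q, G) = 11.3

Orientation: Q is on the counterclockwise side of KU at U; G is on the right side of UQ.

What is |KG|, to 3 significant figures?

48.0

K is at the origin; KU runs at -51.1° with length 20.2, so U = 20.2·(cos -51.1°, sin -51.1°) = (12.7, -15.7). ∠KUQ = 151.7°, so UQ runs at -51.1° + (180° − 151.7°) = -22.8° from the x-axis; with |UQ| = 25.4, Q = U + 25.4·(cos -22.8°, sin -22.8°) = (36.1, -25.6). The perpendicularity gives QG at right angles to UQ; with |QG| = 11.3 on the right of UQ, G = Q + 11.3·(-0.388, -0.922) = (31.7, -36.0). Then |KG| = |G − K| = 48.0.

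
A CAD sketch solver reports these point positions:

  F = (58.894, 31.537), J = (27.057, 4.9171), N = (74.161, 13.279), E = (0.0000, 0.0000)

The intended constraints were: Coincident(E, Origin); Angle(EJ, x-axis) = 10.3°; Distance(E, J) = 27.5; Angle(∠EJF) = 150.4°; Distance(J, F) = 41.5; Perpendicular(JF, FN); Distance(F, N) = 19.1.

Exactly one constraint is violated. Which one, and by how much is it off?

Distance(F, N) = 19.1 — off by 4.70.

E = (0.00, 0.00) ✓; EJ at 10.30° ✓; |EJ| = 27.50 ✓; ∠EJF = 150.4° ✓; |JF| = 41.50 ✓; ∠(JF, FN) = 90.00° ✓; |FN| = 23.80 ✗.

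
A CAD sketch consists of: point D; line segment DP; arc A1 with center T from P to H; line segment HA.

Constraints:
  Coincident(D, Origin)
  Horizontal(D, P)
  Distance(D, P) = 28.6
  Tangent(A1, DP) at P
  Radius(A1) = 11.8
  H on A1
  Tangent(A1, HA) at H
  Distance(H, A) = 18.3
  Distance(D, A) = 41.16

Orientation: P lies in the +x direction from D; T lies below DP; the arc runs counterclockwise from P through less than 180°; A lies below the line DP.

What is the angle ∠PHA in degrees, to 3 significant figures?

124°

Checks: D.y = 0.00, P.y = 0.00 ✓; ∠(TP, PD) = 90.00° ✓; |TP| = 11.80 ✓; |TH| = 11.80 ✓; ∠(TH, HA) = 90.00° ✓; |HA| = 18.30 ✓; |DA| = 41.16 ✓.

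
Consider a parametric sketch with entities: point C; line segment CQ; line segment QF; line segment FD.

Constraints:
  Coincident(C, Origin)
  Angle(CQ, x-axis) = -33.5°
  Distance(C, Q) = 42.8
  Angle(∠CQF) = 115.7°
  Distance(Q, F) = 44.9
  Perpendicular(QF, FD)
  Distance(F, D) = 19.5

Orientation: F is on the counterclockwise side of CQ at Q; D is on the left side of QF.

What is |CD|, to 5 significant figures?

66.263

C is at the origin; CQ runs at -33.5° with length 42.8, so Q = 42.8·(cos -33.5°, sin -33.5°) = (35.690, -23.623). ∠CQF = 115.7°, so QF runs at -33.5° + (180° − 115.7°) = 30.800° from the x-axis; with |QF| = 44.9, F = Q + 44.9·(cos 30.800°, sin 30.800°) = (74.258, -0.63218). QF ⟂ FD; with |FD| = 19.5 on the left of QF, D = F + 19.5·(-0.51204, 0.85896) = (64.273, 16.118). Then |CD| = |D − C| = 66.263.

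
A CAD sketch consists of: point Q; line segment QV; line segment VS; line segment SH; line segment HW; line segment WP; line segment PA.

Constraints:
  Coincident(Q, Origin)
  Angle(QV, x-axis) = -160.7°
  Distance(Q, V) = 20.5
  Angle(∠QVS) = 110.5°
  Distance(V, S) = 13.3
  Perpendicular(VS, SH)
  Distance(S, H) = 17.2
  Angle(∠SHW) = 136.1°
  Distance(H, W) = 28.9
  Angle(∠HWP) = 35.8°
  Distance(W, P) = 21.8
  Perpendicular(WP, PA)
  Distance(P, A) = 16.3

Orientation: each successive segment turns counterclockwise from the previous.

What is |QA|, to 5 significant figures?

19.654

Q is at the origin; QV runs at -160.7° with length 20.5, so V = (-19.348, -6.7755). ∠QVS = 110.5° gives VS at -91.200° from the x-axis; with |VS| = 13.3, S = (-19.626, -20.073). VS ⟂ SH, so SH runs at -1.2000°; with |SH| = 17.2, H = (-2.4302, -20.433). ∠SHW = 136.1° gives HW at 42.700° from the x-axis; with |HW| = 28.9, W = (18.809, -0.83402). ∠HWP = 35.8° gives WP at -173.10° from the x-axis; with |WP| = 21.8, P = (-2.8333, -3.4530). The perpendicularity gives PA at right angles to WP, so PA runs at -83.100°; with |PA| = 16.3, A = (-0.87507, -19.635). Then |QA| = |A − Q| = 19.654.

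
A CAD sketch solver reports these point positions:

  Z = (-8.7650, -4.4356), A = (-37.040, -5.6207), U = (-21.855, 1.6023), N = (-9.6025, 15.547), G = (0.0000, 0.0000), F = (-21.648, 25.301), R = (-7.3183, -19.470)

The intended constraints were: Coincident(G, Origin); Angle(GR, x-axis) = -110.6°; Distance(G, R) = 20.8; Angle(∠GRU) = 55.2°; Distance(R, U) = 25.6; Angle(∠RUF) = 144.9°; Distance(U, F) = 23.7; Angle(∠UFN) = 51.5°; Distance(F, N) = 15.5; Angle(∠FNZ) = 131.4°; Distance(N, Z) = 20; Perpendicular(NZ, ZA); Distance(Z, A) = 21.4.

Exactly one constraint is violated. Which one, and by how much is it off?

Distance(Z, A) = 21.4 — off by 6.90.

G = (0.00, 0.00) ✓; GR at -110.6° ✓; |GR| = 20.80 ✓; ∠GRU = 55.20° ✓; |RU| = 25.60 ✓; ∠RUF = 144.9° ✓; |UF| = 23.70 ✓; ∠UFN = 51.50° ✓; |FN| = 15.50 ✓; ∠FNZ = 131.4° ✓; |NZ| = 20.00 ✓; ∠(NZ, ZA) = 90.00° ✓; |ZA| = 28.30 ✗.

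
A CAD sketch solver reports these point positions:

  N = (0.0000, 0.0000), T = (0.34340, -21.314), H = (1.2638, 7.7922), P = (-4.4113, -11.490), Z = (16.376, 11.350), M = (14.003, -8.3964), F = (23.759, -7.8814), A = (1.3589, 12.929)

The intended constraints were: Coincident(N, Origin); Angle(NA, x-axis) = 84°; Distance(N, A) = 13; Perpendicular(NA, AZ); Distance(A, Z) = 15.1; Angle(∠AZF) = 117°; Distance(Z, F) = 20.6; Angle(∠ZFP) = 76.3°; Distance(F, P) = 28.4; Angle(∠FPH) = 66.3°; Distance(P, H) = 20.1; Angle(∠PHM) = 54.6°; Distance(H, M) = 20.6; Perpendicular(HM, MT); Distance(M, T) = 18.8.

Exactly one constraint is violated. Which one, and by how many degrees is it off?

Perpendicular(HM, MT) — off by 5.20°.

N = (0.00, 0.00) ✓; NA at 84.00° ✓; |NA| = 13.00 ✓; ∠(NA, AZ) = 90.00° ✓; |AZ| = 15.10 ✓; ∠AZF = 117.0° ✓; |ZF| = 20.60 ✓; ∠ZFP = 76.30° ✓; |FP| = 28.40 ✓; ∠FPH = 66.30° ✓; |PH| = 20.10 ✓; ∠PHM = 54.60° ✓; |HM| = 20.60 ✓; ∠(HM, MT) = 84.80° ✗; |MT| = 18.80 ✓.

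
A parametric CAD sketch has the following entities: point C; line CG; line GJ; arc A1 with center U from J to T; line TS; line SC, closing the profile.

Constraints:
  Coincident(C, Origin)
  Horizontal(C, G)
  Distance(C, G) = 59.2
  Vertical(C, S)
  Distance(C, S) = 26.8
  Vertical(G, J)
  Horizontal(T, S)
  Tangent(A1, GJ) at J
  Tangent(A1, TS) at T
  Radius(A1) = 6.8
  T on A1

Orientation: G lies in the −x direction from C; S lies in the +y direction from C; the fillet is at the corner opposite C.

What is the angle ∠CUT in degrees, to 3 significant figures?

111°

C is at the origin; C and G share the same y with |CG| = 59.2 and G on the −x side, so G = (-59.2, 0.00). CS is vertical with |CS| = 26.8 and S on the +y side, so S = (0.00, 26.8). The virtual corner opposite C is at (-59.2, 26.8). Since A1 is tangent to GJ there, UJ ⟂ GJ and since A1 is tangent to TS there, UT ⟂ TS, with radius 6.8, so the center U sits 6.8 in from both sides at U = (-52.4, 20.0). That places the tangent points at J = (-59.2, 20.0) on GJ and T = (-52.4, 26.8) on TS. Then cos ∠CUT = UC·UT / (|UC||UT|), giving 111°.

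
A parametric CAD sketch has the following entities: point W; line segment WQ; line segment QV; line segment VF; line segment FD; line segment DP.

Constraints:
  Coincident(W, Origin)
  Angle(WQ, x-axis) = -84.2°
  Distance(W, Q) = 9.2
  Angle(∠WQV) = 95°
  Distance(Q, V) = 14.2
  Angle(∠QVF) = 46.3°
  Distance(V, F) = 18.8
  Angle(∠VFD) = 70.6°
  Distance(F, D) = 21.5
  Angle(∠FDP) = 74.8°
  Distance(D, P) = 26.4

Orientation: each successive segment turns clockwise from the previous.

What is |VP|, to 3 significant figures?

11.4

W is at the origin; WQ runs at -84.2° with length 9.2, so Q = (0.930, -9.15). ∠WQV = 95.0° gives QV at -169° from the x-axis; with |QV| = 14.2, V = (-13.0, -11.8). ∠QVF = 46.3° gives VF at 57.1° from the x-axis; with |VF| = 18.8, F = (-2.81, 3.97). ∠VFD = 70.6° gives FD at -52.3° from the x-axis; with |FD| = 21.5, D = (10.3, -13.0). ∠FDP = 74.8° gives DP at -158° from the x-axis; with |DP| = 26.4, P = (-14.0, -23.1). Then |VP| = |P − V| = 11.4.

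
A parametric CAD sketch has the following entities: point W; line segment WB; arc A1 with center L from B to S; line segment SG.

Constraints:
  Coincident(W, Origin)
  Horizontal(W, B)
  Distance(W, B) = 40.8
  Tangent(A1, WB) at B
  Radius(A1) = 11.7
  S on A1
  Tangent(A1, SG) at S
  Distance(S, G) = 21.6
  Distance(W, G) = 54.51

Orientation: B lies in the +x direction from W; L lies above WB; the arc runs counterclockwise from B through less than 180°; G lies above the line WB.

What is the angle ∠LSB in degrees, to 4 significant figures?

30.66°

W is at the origin; WB is horizontal with |WB| = 40.8 and B on the +x side, so B = (40.80, 0.000). A1 meets WB tangentially, so LB is at right angles to WB, so L = B + (0, 11.7) = (40.80, 11.70). Since LS ⟂ SG (tangency), |LG| = √(11.7² + 21.6²) = 24.57 regardless of where S sits on A1. So G lies on both circle(W, 54.51) and circle(L, 24.57); the above-WB intersection is G = (40.70, 36.27). S is the foot of the tangent from G: S = (51.06, 17.32).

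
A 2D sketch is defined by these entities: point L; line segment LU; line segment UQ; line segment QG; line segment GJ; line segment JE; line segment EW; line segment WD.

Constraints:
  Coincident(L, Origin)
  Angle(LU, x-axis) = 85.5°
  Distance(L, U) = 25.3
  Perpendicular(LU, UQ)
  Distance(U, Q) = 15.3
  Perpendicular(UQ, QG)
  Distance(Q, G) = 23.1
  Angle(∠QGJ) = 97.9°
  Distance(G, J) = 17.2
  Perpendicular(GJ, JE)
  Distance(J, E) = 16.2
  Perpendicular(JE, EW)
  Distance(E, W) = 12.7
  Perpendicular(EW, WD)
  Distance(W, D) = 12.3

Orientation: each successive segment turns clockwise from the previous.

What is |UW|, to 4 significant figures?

11.54

L is at the origin; LU runs at 85.5° with length 25.3, so U = (1.985, 25.22). LU ⟂ UQ, so UQ runs at -4.500°; with |UQ| = 15.3, Q = (17.24, 24.02). UQ ⟂ QG, so QG runs at -94.50°; with |QG| = 23.1, G = (15.43, 0.9928). ∠QGJ = 97.9° gives GJ at -176.6° from the x-axis; with |GJ| = 17.2, J = (-1.744, -0.02728). GJ is perpendicular to JE, so JE runs at 93.40°; with |JE| = 16.2, E = (-2.705, 16.14). The perpendicularity gives EW at right angles to JE, so EW runs at 3.400°; with |EW| = 12.7, W = (9.973, 16.90). Then |UW| = |W − U| = 11.54.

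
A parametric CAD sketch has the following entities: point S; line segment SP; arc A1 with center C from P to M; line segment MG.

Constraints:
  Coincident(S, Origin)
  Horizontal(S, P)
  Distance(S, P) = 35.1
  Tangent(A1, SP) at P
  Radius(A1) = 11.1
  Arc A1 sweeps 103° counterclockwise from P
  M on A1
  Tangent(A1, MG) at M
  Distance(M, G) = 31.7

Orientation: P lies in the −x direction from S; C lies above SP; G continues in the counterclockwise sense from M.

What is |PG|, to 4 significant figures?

44.64

S is at the origin; SP is horizontal with |SP| = 35.1 and P on the −x side, so P = (-35.10, 0.000). Since A1 is tangent to SP there, CP ⟂ SP, so C = P + (0, 11.1) = (-35.10, 11.10). On A1, P sits at bearing -90° from C; a 103° counterclockwise sweep puts M at bearing 13°, so M = C + 11.1·(cos 13°, sin 13°) = (-24.28, 13.60). The tangent condition forces CM to be normal to MG, so MG runs along (−sin 13°, cos 13°); with |MG| = 31.7, G = (-31.42, 44.48). Then |PG| = |G − P| = 44.64.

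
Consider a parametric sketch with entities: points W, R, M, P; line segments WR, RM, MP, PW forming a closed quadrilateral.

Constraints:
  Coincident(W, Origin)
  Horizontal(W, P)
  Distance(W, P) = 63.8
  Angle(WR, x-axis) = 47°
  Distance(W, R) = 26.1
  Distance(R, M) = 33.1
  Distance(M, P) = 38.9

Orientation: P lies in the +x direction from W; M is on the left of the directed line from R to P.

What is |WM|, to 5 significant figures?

58.460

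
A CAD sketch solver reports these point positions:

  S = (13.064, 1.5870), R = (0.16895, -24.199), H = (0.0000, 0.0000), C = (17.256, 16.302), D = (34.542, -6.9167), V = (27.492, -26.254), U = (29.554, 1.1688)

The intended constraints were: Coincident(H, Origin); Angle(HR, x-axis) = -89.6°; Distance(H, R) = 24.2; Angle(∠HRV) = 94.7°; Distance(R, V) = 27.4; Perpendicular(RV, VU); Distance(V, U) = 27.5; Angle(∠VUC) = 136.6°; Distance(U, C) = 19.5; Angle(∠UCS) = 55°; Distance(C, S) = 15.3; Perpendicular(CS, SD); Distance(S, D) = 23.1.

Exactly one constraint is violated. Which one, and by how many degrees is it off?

Perpendicular(CS, SD) — off by 5.70°.

H = (0.00, 0.00) ✓; HR at -89.60° ✓; |HR| = 24.20 ✓; ∠HRV = 94.70° ✓; |RV| = 27.40 ✓; ∠(RV, VU) = 90.00° ✓; |VU| = 27.50 ✓; ∠VUC = 136.6° ✓; |UC| = 19.50 ✓; ∠UCS = 55.00° ✓; |CS| = 15.30 ✓; ∠(CS, SD) = 84.30° ✗; |SD| = 23.10 ✓.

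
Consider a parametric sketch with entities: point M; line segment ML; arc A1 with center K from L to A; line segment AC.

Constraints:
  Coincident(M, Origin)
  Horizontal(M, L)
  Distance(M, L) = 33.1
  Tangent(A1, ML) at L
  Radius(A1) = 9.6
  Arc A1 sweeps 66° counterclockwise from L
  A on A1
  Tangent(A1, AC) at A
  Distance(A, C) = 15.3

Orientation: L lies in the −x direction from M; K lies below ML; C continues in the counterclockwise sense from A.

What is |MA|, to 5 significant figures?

42.256

Tangency of A1 to ML means the radius KL is perpendicular to ML, so K = L + (0, -9.6) = (-33.100, -9.6000). On A1, L sits at bearing 90° from K; a 66° counterclockwise sweep puts A at bearing 156°, so A = K + 9.6·(cos 156°, sin 156°) = (-41.870, -5.6953). Then |MA| = |A − M| = 42.256.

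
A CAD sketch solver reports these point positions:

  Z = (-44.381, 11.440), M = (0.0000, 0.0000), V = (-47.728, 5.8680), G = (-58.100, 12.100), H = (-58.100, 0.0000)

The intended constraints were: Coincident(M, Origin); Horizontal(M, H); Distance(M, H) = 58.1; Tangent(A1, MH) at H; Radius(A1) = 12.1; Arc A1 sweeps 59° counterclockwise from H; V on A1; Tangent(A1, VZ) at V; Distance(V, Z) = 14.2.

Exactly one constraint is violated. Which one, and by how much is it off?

Distance(V, Z) = 14.2 — off by 7.70.

M = (0.00, 0.00) ✓; M.y = 0.00, H.y = 0.00 ✓; |MH| = 58.10 ✓; ∠(GH, HM) = 90.00° ✓; |GH| = 12.10 ✓; bearing(G→V) − bearing(G→H) = 59.00° ✓; |GV| = 12.10 ✓; ∠(GV, VZ) = 89.99° ✓; |VZ| = 6.500 ✗.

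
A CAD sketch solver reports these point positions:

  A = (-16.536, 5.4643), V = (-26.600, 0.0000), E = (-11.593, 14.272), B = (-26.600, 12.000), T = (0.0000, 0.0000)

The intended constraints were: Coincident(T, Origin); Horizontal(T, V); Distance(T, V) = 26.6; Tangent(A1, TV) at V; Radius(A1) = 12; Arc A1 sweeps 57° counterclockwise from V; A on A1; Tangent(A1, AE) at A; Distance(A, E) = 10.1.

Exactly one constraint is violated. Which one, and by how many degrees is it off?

Tangent(A1, AE) at A — off by 3.70°.

T = (0.00, 0.00) ✓; T.y = 0.00, V.y = 0.00 ✓; |TV| = 26.60 ✓; ∠(BV, VT) = 90.00° ✓; |BV| = 12.00 ✓; bearing(B→A) − bearing(B→V) = 57.00° ✓; |BA| = 12.00 ✓; ∠(BA, AE) = 86.30° ✗; |AE| = 10.10 ✓.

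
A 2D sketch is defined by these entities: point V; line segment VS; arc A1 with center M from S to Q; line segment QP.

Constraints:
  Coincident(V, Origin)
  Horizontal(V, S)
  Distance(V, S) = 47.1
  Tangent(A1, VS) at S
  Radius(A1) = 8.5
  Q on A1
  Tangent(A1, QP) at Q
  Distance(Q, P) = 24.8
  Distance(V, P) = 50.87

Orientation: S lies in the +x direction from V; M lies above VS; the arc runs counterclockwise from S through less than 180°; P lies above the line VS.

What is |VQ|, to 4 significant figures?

55.52

Checks: |MQ| = 8.500 ✓; ∠(MQ, QP) = 90.00° ✓; |QP| = 24.80 ✓; |VP| = 50.87 ✓.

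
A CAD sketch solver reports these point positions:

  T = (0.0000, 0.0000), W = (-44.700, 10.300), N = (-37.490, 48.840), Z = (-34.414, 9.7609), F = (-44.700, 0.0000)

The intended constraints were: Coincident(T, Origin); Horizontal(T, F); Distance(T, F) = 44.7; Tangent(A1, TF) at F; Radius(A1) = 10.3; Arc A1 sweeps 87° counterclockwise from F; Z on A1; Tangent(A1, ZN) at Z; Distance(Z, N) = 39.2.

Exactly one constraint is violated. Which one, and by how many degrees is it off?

Tangent(A1, ZN) at Z — off by 7.50°.

T = (0.00, 0.00) ✓; T.y = 0.00, F.y = 0.00 ✓; |TF| = 44.70 ✓; ∠(WF, FT) = 90.00° ✓; |WF| = 10.30 ✓; bearing(W→Z) − bearing(W→F) = 87.00° ✓; |WZ| = 10.30 ✓; ∠(WZ, ZN) = 82.50° ✗; |ZN| = 39.20 ✓.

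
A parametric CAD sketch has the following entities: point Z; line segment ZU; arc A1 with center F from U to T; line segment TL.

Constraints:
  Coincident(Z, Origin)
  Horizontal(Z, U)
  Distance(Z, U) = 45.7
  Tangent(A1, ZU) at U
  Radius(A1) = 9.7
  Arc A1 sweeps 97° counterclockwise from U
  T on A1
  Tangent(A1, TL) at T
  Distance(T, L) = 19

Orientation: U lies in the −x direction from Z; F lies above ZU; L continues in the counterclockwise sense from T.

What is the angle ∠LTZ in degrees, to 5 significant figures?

113.79°

Z is at the origin; ZU is horizontal with |ZU| = 45.7 and U on the −x side, so U = (-45.700, 0.0000). Tangency of A1 to ZU means the radius FU is perpendicular to ZU, so F = U + (0, 9.7) = (-45.700, 9.7000). On A1, U sits at bearing -90° from F; a 97° counterclockwise sweep puts T at bearing 7°, so T = F + 9.7·(cos 7°, sin 7°) = (-36.072, 10.882). A1 meets TL tangentially, so FT is at right angles to TL, so TL runs along (−sin 7°, cos 7°); with |TL| = 19.0, L = (-38.388, 29.741). Then cos ∠LTZ = TL·TZ / (|TL||TZ|), giving 113.79°.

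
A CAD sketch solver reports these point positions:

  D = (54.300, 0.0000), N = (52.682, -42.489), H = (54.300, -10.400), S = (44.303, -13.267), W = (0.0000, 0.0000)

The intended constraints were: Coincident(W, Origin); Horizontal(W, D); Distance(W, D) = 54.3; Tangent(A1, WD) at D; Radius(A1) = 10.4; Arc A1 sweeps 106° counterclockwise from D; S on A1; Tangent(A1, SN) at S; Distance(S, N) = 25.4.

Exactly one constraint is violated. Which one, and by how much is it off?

Distance(S, N) = 25.4 — off by 5.00.

W = (0.00, 0.00) ✓; W.y = 0.00, D.y = 0.00 ✓; |WD| = 54.30 ✓; ∠(HD, DW) = 90.00° ✓; |HD| = 10.40 ✓; bearing(H→S) − bearing(H→D) = 106.0° ✓; |HS| = 10.40 ✓; ∠(HS, SN) = 90.00° ✓; |SN| = 30.40 ✗.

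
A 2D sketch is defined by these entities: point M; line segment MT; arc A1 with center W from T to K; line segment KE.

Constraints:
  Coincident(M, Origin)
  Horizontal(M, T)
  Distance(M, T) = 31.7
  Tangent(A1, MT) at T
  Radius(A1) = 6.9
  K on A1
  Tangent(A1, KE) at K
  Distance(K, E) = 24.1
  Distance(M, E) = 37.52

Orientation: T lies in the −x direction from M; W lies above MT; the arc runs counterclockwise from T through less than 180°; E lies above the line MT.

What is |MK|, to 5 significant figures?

25.595

Checks: |WK| = 6.900 ✓; ∠(WK, KE) = 90.00° ✓; |KE| = 24.10 ✓; |ME| = 37.52 ✓.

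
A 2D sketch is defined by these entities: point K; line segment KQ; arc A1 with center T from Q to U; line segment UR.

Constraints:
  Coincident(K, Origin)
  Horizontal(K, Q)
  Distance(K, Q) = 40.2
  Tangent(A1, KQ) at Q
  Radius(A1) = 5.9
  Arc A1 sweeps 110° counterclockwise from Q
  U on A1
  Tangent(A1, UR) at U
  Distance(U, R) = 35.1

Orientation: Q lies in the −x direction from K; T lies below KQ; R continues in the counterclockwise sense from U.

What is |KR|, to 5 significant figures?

53.021

K is at the origin; KQ is horizontal with |KQ| = 40.2 and Q on the −x side, so Q = (-40.200, 0.0000). Tangency of A1 to KQ means the radius TQ is perpendicular to KQ, so T = Q + (0, -5.9) = (-40.200, -5.9000). On A1, Q sits at bearing 90° from T; a 110° counterclockwise sweep puts U at bearing 200°, so U = T + 5.9·(cos 200°, sin 200°) = (-45.744, -7.9179). Since A1 is tangent to UR there, TU ⟂ UR, so UR runs along (−sin 200°, cos 200°); with |UR| = 35.1, R = (-33.739, -40.901). Then |KR| = |R − K| = 53.021.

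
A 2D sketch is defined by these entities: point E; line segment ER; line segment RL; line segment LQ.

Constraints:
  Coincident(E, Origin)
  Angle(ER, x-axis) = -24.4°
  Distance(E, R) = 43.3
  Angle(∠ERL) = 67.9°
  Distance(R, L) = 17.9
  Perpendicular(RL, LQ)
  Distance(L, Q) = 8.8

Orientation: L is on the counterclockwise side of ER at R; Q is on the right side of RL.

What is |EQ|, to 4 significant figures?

48.95

E is at the origin; ER runs at -24.4° with length 43.3, so R = 43.3·(cos -24.4°, sin -24.4°) = (39.43, -17.89). ∠ERL = 67.9°, so RL runs at -24.4° + (180° − 67.9°) = 87.70° from the x-axis; with |RL| = 17.9, L = R + 17.9·(cos 87.70°, sin 87.70°) = (40.15, -0.001842). RL ⟂ LQ; with |LQ| = 8.8 on the right of RL, Q = L + 8.8·(0.9992, -0.04013) = (48.94, -0.3550). Then |EQ| = |Q − E| = 48.95.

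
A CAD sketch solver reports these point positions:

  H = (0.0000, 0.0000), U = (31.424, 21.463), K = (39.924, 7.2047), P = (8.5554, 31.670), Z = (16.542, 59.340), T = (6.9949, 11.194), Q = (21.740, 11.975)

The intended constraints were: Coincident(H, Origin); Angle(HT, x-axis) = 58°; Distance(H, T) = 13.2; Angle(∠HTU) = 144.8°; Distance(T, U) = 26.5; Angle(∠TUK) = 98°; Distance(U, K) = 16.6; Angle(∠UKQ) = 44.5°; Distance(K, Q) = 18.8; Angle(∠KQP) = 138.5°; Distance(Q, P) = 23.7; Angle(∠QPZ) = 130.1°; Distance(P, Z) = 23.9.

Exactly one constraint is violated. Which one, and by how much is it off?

Distance(P, Z) = 23.9 — off by 4.90.

H = (0.00, 0.00) ✓; HT at 58.00° ✓; |HT| = 13.20 ✓; ∠HTU = 144.8° ✓; |TU| = 26.50 ✓; ∠TUK = 98.00° ✓; |UK| = 16.60 ✓; ∠UKQ = 44.50° ✓; |KQ| = 18.80 ✓; ∠KQP = 138.5° ✓; |QP| = 23.70 ✓; ∠QPZ = 130.1° ✓; |PZ| = 28.80 ✗.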